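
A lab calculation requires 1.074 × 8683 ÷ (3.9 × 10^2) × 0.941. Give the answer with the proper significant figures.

23

1.074 × 8683 ÷ (3.9 × 10^2) × 0.941 = 22.5008590308…
Multiplication/division keeps the fewest significant figures: 1.074 → 4 s.f., 8683 → 4 s.f., 3.9 × 10^2 → 2 s.f., 0.941 → 3 s.f.; limit is 2.
Rounded to 2 significant figures: 23.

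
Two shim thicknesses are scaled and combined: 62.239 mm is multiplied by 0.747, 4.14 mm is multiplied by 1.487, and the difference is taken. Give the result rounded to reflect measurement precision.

40.3 mm

62.239 × 0.747 = 46.492533 → 46.5 mm (3 s.f., last digit at the 10^-1 place).
4.14 × 1.487 = 6.15618 → 6.16 mm (3 s.f., last digit at the 10^-2 place).
Difference: 40.336353 mm; keep the coarser place, 10^-1.
Result: 40.3 mm.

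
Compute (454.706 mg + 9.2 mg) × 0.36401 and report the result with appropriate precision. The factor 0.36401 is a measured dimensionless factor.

168.9 mg

454.706 mg + 9.2 mg = 463.906 mg; the sum is limited to 1 decimal place (4 s.f.).
Carrying full precision, 463.906 × 0.36401 = 168.86642306 mg; 0.36401 has 5 s.f., so the result keeps min(4, 5) = 4 s.f.
Rounded to 4 significant figures: 168.9 mg.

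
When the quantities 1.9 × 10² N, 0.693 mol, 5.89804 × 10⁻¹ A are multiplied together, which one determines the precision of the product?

1.9 × 10² N

1.9 × 10² N → 2 s.f.; 0.693 mol → 3 s.f.; 5.89804 × 10⁻¹ A → 6 s.f.
The fewest is 2 significant figures, from 1.9 × 10² N.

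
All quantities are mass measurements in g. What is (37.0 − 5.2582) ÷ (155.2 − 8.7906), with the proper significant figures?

37.0 − 5.2582 = 31.7418, limited to 1 d.p. → 3 s.f.; 155.2 − 8.7906 = 146.4094, limited to 1 d.p. → 4 s.f.
Carrying full precision, 31.7418 ÷ 146.4094 = 0.216801653446…; keep min(3, 4) = 3 s.f.
Rounded to 3 significant figures: 0.217.

0.217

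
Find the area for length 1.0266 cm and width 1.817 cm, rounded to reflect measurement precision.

area = 1.0266 cm × 1.817 cm = 1.8653322 cm².
1.0266 has 5 significant figures; 1.817 has 4.
Division/multiplication keeps the fewest: 4 significant figures.
Rounded: 1.865 cm².

1.865 cm²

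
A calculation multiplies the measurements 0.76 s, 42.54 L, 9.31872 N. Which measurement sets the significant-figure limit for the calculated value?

0.76 s

0.76 s → 2 s.f.; 42.54 L → 4 s.f.; 9.31872 N → 6 s.f.
The fewest is 2 significant figures, from 0.76 s.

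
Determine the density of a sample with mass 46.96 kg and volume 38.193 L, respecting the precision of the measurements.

density = 46.96 kg ÷ 38.193 L = 1.22954468096… kg/L.
46.96 has 4 significant figures; 38.193 has 5.
Division/multiplication keeps the fewest: 4 significant figures.
Rounded: 1.230 kg/L.

1.230 kg/L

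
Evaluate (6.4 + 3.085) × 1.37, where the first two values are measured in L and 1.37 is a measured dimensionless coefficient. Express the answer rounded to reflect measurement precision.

13 L

6.4 L + 3.085 L = 9.485 L; the sum is limited to 1 decimal place (2 s.f.).
Carrying full precision, 9.485 × 1.37 = 12.99445 L; 1.37 has 3 s.f., so the result keeps min(2, 3) = 2 s.f.
Rounded to 2 significant figures: 13 L.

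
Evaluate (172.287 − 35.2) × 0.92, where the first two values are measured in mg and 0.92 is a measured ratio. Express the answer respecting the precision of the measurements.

172.287 mg − 35.2 mg = 137.087 mg; the difference is limited to 1 decimal place (4 s.f.).
Carrying full precision, 137.087 × 0.92 = 126.12004 mg; 0.92 has 2 s.f., so the result keeps min(4, 2) = 2 s.f.
Rounded to 2 significant figures: 1.3 × 10^2 mg.

1.3 × 10^2 mg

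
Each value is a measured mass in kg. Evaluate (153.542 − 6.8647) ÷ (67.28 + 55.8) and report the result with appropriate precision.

153.542 − 6.8647 = 146.6773, limited to 3 d.p. → 6 s.f.; 67.28 + 55.8 = 123.08, limited to 1 d.p. → 4 s.f.
Carrying full precision, 146.6773 ÷ 123.08 = 1.19172326942…; keep min(6, 4) = 4 s.f.
Rounded to 4 significant figures: 1.192.

1.192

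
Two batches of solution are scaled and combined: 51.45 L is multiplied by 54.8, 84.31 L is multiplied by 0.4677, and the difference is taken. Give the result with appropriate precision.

2.78 × 10^3 L

51.45 × 54.8 = 2819.46 → 2.82 × 10^3 L (3 s.f., last digit at the 10^1 place).
84.31 × 0.4677 = 39.431787 → 39.43 L (4 s.f., last digit at the 10^-2 place).
Difference: 2780.028213 L; keep the coarser place, 10^1.
Result: 2.78 × 10^3 L.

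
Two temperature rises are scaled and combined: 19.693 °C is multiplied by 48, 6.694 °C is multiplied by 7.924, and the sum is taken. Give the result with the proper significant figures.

19.693 × 48 = 945.264 → 9.5 × 10^2 °C (2 s.f., last digit at the 10^1 place).
6.694 × 7.924 = 53.043256 → 53.04 °C (4 s.f., last digit at the 10^-2 place).
Sum: 998.307256 °C; keep the coarser place, 10^1.
Result: 1.00 × 10^3 °C.

1.00 × 10^3 °C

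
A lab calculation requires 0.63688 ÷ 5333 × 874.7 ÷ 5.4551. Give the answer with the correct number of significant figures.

0.63688 ÷ 5333 × 874.7 ÷ 5.4551 = 0.0191488385505…
Multiplication/division keeps the fewest significant figures: 0.63688 → 5 s.f., 5333 → 4 s.f., 874.7 → 4 s.f., 5.4551 → 5 s.f.; limit is 4.
Rounded to 4 significant figures: 0.01915.

0.01915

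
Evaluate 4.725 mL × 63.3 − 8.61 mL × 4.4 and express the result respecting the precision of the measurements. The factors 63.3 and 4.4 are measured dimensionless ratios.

2.61 × 10² mL

4.725 × 63.3 = 299.0925 → 299 mL (3 s.f., last digit at the 10^0 place).
8.61 × 4.4 = 37.884 → 38 mL (2 s.f., last digit at the 10^0 place).
Difference: 261.2085 mL; keep the coarser place, 10^0.
Result: 2.61 × 10² mL.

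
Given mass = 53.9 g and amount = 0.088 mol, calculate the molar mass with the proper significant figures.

molar mass = 53.9 g ÷ 0.088 mol = 612.5 g/mol.
53.9 has 3 significant figures; 0.088 has 2.
Division/multiplication keeps the fewest: 2 significant figures.
Rounded: 6.1 × 10^2 g/mol.

6.1 × 10^2 g/mol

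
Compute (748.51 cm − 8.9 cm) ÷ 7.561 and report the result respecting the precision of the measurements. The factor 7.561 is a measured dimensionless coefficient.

97.82 cm

748.51 cm − 8.9 cm = 739.61 cm; the difference is limited to 1 decimal place (4 s.f.).
Carrying full precision, 739.61 ÷ 7.561 = 97.8190715514… cm; 7.561 has 4 s.f., so the result keeps min(4, 4) = 4 s.f.
Rounded to 4 significant figures: 97.82 cm.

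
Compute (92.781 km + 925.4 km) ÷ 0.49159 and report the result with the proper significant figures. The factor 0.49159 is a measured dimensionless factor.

2071.2 km

92.781 km + 925.4 km = 1018.181 km; the sum is limited to 1 decimal place (5 s.f.).
Carrying full precision, 1018.181 ÷ 0.49159 = 2071.19957688… km; 0.49159 has 5 s.f., so the result keeps min(5, 5) = 5 s.f.
Rounded to 5 significant figures: 2071.2 km.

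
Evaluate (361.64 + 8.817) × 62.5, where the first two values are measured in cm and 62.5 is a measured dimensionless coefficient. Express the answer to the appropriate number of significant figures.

361.64 cm + 8.817 cm = 370.457 cm; the sum is limited to 2 decimal places (5 s.f.).
Carrying full precision, 370.457 × 62.5 = 23153.5625 cm; 62.5 has 3 s.f., so the result keeps min(5, 3) = 3 s.f.
Rounded to 3 significant figures: 2.32 × 10^4 cm.

2.32 × 10^4 cm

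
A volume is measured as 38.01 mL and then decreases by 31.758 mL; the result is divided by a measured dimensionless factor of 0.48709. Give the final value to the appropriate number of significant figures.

38.01 mL − 31.758 mL = 6.252 mL; the difference is limited to 2 decimal places (3 s.f.).
Carrying full precision, 6.252 ÷ 0.48709 = 12.8354102938… mL; 0.48709 has 5 s.f., so the result keeps min(3, 5) = 3 s.f.
Rounded to 3 significant figures: 12.8 mL.

12.8 mL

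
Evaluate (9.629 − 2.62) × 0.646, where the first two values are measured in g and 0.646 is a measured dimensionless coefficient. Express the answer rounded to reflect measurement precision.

4.53 g

9.629 g − 2.62 g = 7.009 g; the difference is limited to 2 decimal places (3 s.f.).
Carrying full precision, 7.009 × 0.646 = 4.527814 g; 0.646 has 3 s.f., so the result keeps min(3, 3) = 3 s.f.
Rounded to 3 significant figures: 4.53 g.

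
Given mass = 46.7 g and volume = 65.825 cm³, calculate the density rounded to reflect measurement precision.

0.709 g/cm³

density = 46.7 g ÷ 65.825 cm³ = 0.709456893278… g/cm³.
46.7 has 3 significant figures; 65.825 has 5.
Division/multiplication keeps the fewest: 3 significant figures.
Rounded: 0.709 g/cm³.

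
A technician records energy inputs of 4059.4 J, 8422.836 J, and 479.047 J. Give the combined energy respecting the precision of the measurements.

1.29613 × 10^4 J

4059.4 J + 8422.836 J + 479.047 J = 12961.283 J.
Addition/subtraction keeps the fewest decimal places: 4059.4 → 1 decimal place, 8422.836 → 3 decimal places, 479.047 → 3 decimal places; limit is 1.
Rounded to 1 decimal place: 1.29613 × 10^4 J.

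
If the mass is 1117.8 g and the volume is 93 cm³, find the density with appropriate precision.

density = 1117.8 g ÷ 93 cm³ = 12.0193548387… g/cm³.
1117.8 has 5 significant figures; 93 has 2.
Division/multiplication keeps the fewest: 2 significant figures.
Rounded: 12 g/cm³.

12 g/cm³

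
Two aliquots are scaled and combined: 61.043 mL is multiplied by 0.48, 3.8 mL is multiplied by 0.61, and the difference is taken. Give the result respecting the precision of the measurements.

61.043 × 0.48 = 29.30064 → 29 mL (2 s.f., last digit at the 10^0 place).
3.8 × 0.61 = 2.318 → 2.3 mL (2 s.f., last digit at the 10^-1 place).
Difference: 26.98264 mL; keep the coarser place, 10^0.
Result: 27 mL.

27 mL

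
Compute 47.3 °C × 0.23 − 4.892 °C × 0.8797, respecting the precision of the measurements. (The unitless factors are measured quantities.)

7 °C

47.3 × 0.23 = 10.879 → 11 °C (2 s.f., last digit at the 10^0 place).
4.892 × 0.8797 = 4.3034924 → 4.303 °C (4 s.f., last digit at the 10^-3 place).
Difference: 6.5755076 °C; keep the coarser place, 10^0.
Result: 7 °C.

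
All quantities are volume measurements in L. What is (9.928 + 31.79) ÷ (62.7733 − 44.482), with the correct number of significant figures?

9.928 + 31.79 = 41.718, limited to 2 d.p. → 4 s.f.; 62.7733 − 44.482 = 18.2913, limited to 3 d.p. → 5 s.f.
Carrying full precision, 41.718 ÷ 18.2913 = 2.28075642519…; keep min(4, 5) = 4 s.f.
Rounded to 4 significant figures: 2.281.

2.281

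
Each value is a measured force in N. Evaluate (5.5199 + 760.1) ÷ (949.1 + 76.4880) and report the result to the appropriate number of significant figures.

0.7465

5.5199 + 760.1 = 765.6199, limited to 1 d.p. → 4 s.f.; 949.1 + 76.4880 = 1025.5880, limited to 1 d.p. → 5 s.f.
Carrying full precision, 765.6199 ÷ 1025.5880 = 0.74651799748…; keep min(4, 5) = 4 s.f.
Rounded to 4 significant figures: 0.7465.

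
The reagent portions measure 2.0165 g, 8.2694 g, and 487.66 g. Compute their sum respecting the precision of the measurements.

2.0165 g + 8.2694 g + 487.66 g = 497.9459 g.
Addition/subtraction keeps the fewest decimal places: 2.0165 → 4 decimal places, 8.2694 → 4 decimal places, 487.66 → 2 decimal places; limit is 2.
Rounded to 2 decimal places: 497.95 g.

497.95 g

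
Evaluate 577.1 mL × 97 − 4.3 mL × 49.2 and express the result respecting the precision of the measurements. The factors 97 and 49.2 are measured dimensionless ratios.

5.6 × 10^4 mL

577.1 × 97 = 55978.7 → 5.6 × 10^4 mL (2 s.f., last digit at the 10^3 place).
4.3 × 49.2 = 211.56 → 2.1 × 10^2 mL (2 s.f., last digit at the 10^1 place).
Difference: 55767.14 mL; keep the coarser place, 10^3.
Result: 5.6 × 10^4 mL.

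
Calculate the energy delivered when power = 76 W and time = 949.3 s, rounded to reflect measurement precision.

energy delivered = 76 W × 949.3 s = 72146.8 J.
76 has 2 significant figures; 949.3 has 4.
Division/multiplication keeps the fewest: 2 significant figures.
Rounded: 7.2 × 10⁴ J.

7.2 × 10⁴ J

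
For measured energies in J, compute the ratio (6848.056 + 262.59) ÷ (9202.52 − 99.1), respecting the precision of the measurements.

6848.056 + 262.59 = 7110.646, limited to 2 d.p. → 6 s.f.; 9202.52 − 99.1 = 9103.42, limited to 1 d.p. → 5 s.f.
Carrying full precision, 7110.646 ÷ 9103.42 = 0.781096115526…; keep min(6, 5) = 5 s.f.
Rounded to 5 significant figures: 0.78110.

0.78110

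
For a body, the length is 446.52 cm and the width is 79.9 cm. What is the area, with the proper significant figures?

area = 446.52 cm × 79.9 cm = 35676.948 cm².
446.52 has 5 significant figures; 79.9 has 3.
Division/multiplication keeps the fewest: 3 significant figures.
Rounded: 3.57 × 10⁴ cm².

3.57 × 10⁴ cm²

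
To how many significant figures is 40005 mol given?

40005: zeros between nonzero digits are significant.

5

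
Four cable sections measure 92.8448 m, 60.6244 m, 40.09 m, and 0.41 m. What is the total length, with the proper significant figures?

92.8448 m + 60.6244 m + 40.09 m + 0.41 m = 193.9692 m.
Addition/subtraction keeps the fewest decimal places: 92.8448 → 4 decimal places, 60.6244 → 4 decimal places, 40.09 → 2 decimal places, 0.41 → 2 decimal places; limit is 2.
Rounded to 2 decimal places: 193.97 m.

193.97 m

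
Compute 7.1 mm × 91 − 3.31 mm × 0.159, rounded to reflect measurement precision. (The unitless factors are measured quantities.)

7.1 × 91 = 646.1 → 6.5 × 10^2 mm (2 s.f., last digit at the 10^1 place).
3.31 × 0.159 = 0.52629 → 5.26 × 10^-1 mm (3 s.f., last digit at the 10^-3 place).
Difference: 645.57371 mm; keep the coarser place, 10^1.
Result: 6.5 × 10^2 mm.

6.5 × 10^2 mm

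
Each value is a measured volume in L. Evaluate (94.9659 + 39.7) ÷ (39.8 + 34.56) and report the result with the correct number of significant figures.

1.81

94.9659 + 39.7 = 134.6659, limited to 1 d.p. → 4 s.f.; 39.8 + 34.56 = 74.36, limited to 1 d.p. → 3 s.f.
Carrying full precision, 134.6659 ÷ 74.36 = 1.81099919311…; keep min(4, 3) = 3 s.f.
Rounded to 3 significant figures: 1.81.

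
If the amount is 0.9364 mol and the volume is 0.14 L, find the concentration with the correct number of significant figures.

concentration = 0.9364 mol ÷ 0.14 L = 6.68857142857… mol/L.
0.9364 has 4 significant figures; 0.14 has 2.
Division/multiplication keeps the fewest: 2 significant figures.
Rounded: 6.7 mol/L.

6.7 mol/L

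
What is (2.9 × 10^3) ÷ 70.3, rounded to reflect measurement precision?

(2.9 × 10^3) ÷ 70.3 = 41.2517780939…
Multiplication/division keeps the fewest significant figures: 2.9 × 10^3 → 2 s.f., 70.3 → 3 s.f.; limit is 2.
Rounded to 2 significant figures: 41.

41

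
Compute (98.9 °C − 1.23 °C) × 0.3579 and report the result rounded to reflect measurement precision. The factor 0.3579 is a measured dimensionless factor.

98.9 °C − 1.23 °C = 97.67 °C; the difference is limited to 1 decimal place (3 s.f.).
Carrying full precision, 97.67 × 0.3579 = 34.956093 °C; 0.3579 has 4 s.f., so the result keeps min(3, 4) = 3 s.f.
Rounded to 3 significant figures: 35.0 °C.

35.0 °C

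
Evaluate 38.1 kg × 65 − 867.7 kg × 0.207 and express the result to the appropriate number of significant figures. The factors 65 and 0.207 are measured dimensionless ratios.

2.3 × 10³ kg

38.1 × 65 = 2476.5 → 2.5 × 10³ kg (2 s.f., last digit at the 10^2 place).
867.7 × 0.207 = 179.6139 → 180. kg (3 s.f., last digit at the 10^0 place).
Difference: 2296.8861 kg; keep the coarser place, 10^2.
Result: 2.3 × 10³ kg.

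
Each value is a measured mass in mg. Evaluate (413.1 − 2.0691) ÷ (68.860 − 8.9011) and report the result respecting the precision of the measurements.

6.855

413.1 − 2.0691 = 411.0309, limited to 1 d.p. → 4 s.f.; 68.860 − 8.9011 = 59.9589, limited to 3 d.p. → 5 s.f.
Carrying full precision, 411.0309 ÷ 59.9589 = 6.85521081941…; keep min(4, 5) = 4 s.f.
Rounded to 4 significant figures: 6.855.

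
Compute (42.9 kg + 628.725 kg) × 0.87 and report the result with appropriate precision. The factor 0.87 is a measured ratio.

42.9 kg + 628.725 kg = 671.625 kg; the sum is limited to 1 decimal place (4 s.f.).
Carrying full precision, 671.625 × 0.87 = 584.31375 kg; 0.87 has 2 s.f., so the result keeps min(4, 2) = 2 s.f.
Rounded to 2 significant figures: 5.8 × 10^2 kg.

5.8 × 10^2 kg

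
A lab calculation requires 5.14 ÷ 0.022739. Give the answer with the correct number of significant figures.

5.14 ÷ 0.022739 = 226.043361625…
Multiplication/division keeps the fewest significant figures: 5.14 → 3 s.f., 0.022739 → 5 s.f.; limit is 3.
Rounded to 3 significant figures: 226.

226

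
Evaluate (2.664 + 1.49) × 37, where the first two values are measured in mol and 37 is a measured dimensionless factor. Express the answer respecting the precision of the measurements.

1.5 × 10^2 mol

2.664 mol + 1.49 mol = 4.154 mol; the sum is limited to 2 decimal places (3 s.f.).
Carrying full precision, 4.154 × 37 = 153.698 mol; 37 has 2 s.f., so the result keeps min(3, 2) = 2 s.f.
Rounded to 2 significant figures: 1.5 × 10^2 mol.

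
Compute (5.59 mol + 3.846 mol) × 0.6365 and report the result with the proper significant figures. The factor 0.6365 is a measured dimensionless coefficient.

6.01 mol

5.59 mol + 3.846 mol = 9.436 mol; the sum is limited to 2 decimal places (3 s.f.).
Carrying full precision, 9.436 × 0.6365 = 6.006014 mol; 0.6365 has 4 s.f., so the result keeps min(3, 4) = 3 s.f.
Rounded to 3 significant figures: 6.01 mol.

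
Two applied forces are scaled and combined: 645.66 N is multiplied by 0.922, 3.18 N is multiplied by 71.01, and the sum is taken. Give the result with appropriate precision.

645.66 × 0.922 = 595.29852 → 595 N (3 s.f., last digit at the 10^0 place).
3.18 × 71.01 = 225.8118 → 226 N (3 s.f., last digit at the 10^0 place).
Sum: 821.11032 N; keep the coarser place, 10^0.
Result: 821 N.

821 N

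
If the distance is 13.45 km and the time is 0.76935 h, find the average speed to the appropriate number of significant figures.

average speed = 13.45 km ÷ 0.76935 h = 17.482290245… km/h.
13.45 has 4 significant figures; 0.76935 has 5.
Division/multiplication keeps the fewest: 4 significant figures.
Rounded: 17.48 km/h.

17.48 km/h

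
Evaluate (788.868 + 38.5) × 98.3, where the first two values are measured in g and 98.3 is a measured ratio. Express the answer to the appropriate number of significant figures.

8.13 × 10⁴ g

788.868 g + 38.5 g = 827.368 g; the sum is limited to 1 decimal place (4 s.f.).
Carrying full precision, 827.368 × 98.3 = 81330.2744 g; 98.3 has 3 s.f., so the result keeps min(4, 3) = 3 s.f.
Rounded to 3 significant figures: 8.13 × 10⁴ g.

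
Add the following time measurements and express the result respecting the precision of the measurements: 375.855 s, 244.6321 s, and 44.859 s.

665.346 s

375.855 s + 244.6321 s + 44.859 s = 665.3461 s.
Addition/subtraction keeps the fewest decimal places: 375.855 → 3 decimal places, 244.6321 → 4 decimal places, 44.859 → 3 decimal places; limit is 3.
Rounded to 3 decimal places: 665.346 s.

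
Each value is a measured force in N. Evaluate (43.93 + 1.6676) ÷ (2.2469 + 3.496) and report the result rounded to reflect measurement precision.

7.940

43.93 + 1.6676 = 45.5976, limited to 2 d.p. → 4 s.f.; 2.2469 + 3.496 = 5.7429, limited to 3 d.p. → 4 s.f.
Carrying full precision, 45.5976 ÷ 5.7429 = 7.93982134462…; keep min(4, 4) = 4 s.f.
Rounded to 4 significant figures: 7.940.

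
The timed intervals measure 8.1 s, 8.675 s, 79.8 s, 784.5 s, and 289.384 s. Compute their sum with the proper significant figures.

1170.5 s

8.1 s + 8.675 s + 79.8 s + 784.5 s + 289.384 s = 1170.459 s.
Addition/subtraction keeps the fewest decimal places: 8.1 → 1 decimal place, 8.675 → 3 decimal places, 79.8 → 1 decimal place, 784.5 → 1 decimal place, 289.384 → 3 decimal places; limit is 1.
Rounded to 1 decimal place: 1170.5 s.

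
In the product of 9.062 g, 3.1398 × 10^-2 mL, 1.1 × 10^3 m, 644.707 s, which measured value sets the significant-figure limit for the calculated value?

1.1 × 10^3 m

9.062 g → 4 s.f.; 3.1398 × 10^-2 mL → 5 s.f.; 1.1 × 10^3 m → 2 s.f.; 644.707 s → 6 s.f.
The fewest is 2 significant figures, from 1.1 × 10^3 m.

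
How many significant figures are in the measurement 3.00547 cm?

6

3.00547: zeros between nonzero digits are significant.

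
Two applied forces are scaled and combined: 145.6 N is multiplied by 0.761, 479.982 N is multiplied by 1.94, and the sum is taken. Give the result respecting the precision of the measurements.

145.6 × 0.761 = 110.8016 → 1.11 × 10^2 N (3 s.f., last digit at the 10^0 place).
479.982 × 1.94 = 931.16508 → 931 N (3 s.f., last digit at the 10^0 place).
Sum: 1041.96668 N; keep the coarser place, 10^0.
Result: 1042 N.

1042 N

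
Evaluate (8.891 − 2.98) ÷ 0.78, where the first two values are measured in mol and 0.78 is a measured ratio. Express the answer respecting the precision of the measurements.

7.6 mol

8.891 mol − 2.98 mol = 5.911 mol; the difference is limited to 2 decimal places (3 s.f.).
Carrying full precision, 5.911 ÷ 0.78 = 7.57820512821… mol; 0.78 has 2 s.f., so the result keeps min(3, 2) = 2 s.f.
Rounded to 2 significant figures: 7.6 mol.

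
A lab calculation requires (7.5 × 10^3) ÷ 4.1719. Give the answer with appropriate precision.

(7.5 × 10^3) ÷ 4.1719 = 1797.742036…
Multiplication/division keeps the fewest significant figures: 7.5 × 10^3 → 2 s.f., 4.1719 → 5 s.f.; limit is 2.
Rounded to 2 significant figures: 1.8 × 10^3.

1.8 × 10^3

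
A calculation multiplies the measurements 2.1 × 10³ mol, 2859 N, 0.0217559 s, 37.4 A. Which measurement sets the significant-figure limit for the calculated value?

2.1 × 10³ mol

2.1 × 10³ mol → 2 s.f.; 2859 N → 4 s.f.; 0.0217559 s → 6 s.f.; 37.4 A → 3 s.f.
The fewest is 2 significant figures, from 2.1 × 10³ mol.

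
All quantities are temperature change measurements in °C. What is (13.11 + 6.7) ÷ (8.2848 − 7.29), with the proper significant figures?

13.11 + 6.7 = 19.81, limited to 1 d.p. → 3 s.f.; 8.2848 − 7.29 = 0.9948, limited to 2 d.p. → 2 s.f.
Carrying full precision, 19.81 ÷ 0.9948 = 19.9135504624…; keep min(3, 2) = 2 s.f.
Rounded to 2 significant figures: 20.

20.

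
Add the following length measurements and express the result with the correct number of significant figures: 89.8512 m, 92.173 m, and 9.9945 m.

192.019 m

89.8512 m + 92.173 m + 9.9945 m = 192.0187 m.
Addition/subtraction keeps the fewest decimal places: 89.8512 → 4 decimal places, 92.173 → 3 decimal places, 9.9945 → 4 decimal places; limit is 3.
Rounded to 3 decimal places: 192.019 m.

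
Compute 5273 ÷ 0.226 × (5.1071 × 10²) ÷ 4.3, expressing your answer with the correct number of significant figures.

5273 ÷ 0.226 × (5.1071 × 10²) ÷ 4.3 = 2771119.397…
Multiplication/division keeps the fewest significant figures: 5273 → 4 s.f., 0.226 → 3 s.f., 5.1071 × 10² → 5 s.f., 4.3 → 2 s.f.; limit is 2.
Rounded to 2 significant figures: 2.8 × 10⁶.

2.8 × 10⁶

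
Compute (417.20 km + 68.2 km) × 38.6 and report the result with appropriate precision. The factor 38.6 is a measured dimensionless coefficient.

417.20 km + 68.2 km = 485.40 km; the sum is limited to 1 decimal place (4 s.f.).
Carrying full precision, 485.40 × 38.6 = 18736.44 km; 38.6 has 3 s.f., so the result keeps min(4, 3) = 3 s.f.
Rounded to 3 significant figures: 1.87 × 10^4 km.

1.87 × 10^4 km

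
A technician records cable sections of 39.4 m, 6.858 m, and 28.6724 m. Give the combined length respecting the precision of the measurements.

74.9 m

39.4 m + 6.858 m + 28.6724 m = 74.9304 m.
Addition/subtraction keeps the fewest decimal places: 39.4 → 1 decimal place, 6.858 → 3 decimal places, 28.6724 → 4 decimal places; limit is 1.
Rounded to 1 decimal place: 74.9 m.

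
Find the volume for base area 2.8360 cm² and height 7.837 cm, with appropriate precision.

22.23 cm³

volume = 2.8360 cm² × 7.837 cm = 22.225732 cm³.
2.8360 has 5 significant figures; 7.837 has 4.
Division/multiplication keeps the fewest: 4 significant figures.
Rounded: 22.23 cm³.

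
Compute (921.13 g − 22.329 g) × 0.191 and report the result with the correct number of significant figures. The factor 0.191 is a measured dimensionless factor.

921.13 g − 22.329 g = 898.801 g; the difference is limited to 2 decimal places (5 s.f.).
Carrying full precision, 898.801 × 0.191 = 171.670991 g; 0.191 has 3 s.f., so the result keeps min(5, 3) = 3 s.f.
Rounded to 3 significant figures: 172 g.

172 g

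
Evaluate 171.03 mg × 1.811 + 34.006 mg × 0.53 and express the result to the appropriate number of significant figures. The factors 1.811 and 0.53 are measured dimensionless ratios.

328 mg

171.03 × 1.811 = 309.73533 → 309.7 mg (4 s.f., last digit at the 10^-1 place).
34.006 × 0.53 = 18.02318 → 18 mg (2 s.f., last digit at the 10^0 place).
Sum: 327.75851 mg; keep the coarser place, 10^0.
Result: 328 mg.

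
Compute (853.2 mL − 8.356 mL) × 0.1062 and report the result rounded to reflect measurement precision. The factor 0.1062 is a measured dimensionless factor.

89.72 mL

853.2 mL − 8.356 mL = 844.844 mL; the difference is limited to 1 decimal place (4 s.f.).
Carrying full precision, 844.844 × 0.1062 = 89.7224328 mL; 0.1062 has 4 s.f., so the result keeps min(4, 4) = 4 s.f.
Rounded to 4 significant figures: 89.72 mL.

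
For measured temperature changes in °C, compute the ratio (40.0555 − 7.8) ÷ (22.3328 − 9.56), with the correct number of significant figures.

2.53

40.0555 − 7.8 = 32.2555, limited to 1 d.p. → 3 s.f.; 22.3328 − 9.56 = 12.7728, limited to 2 d.p. → 4 s.f.
Carrying full precision, 32.2555 ÷ 12.7728 = 2.52532725792…; keep min(3, 4) = 3 s.f.
Rounded to 3 significant figures: 2.53.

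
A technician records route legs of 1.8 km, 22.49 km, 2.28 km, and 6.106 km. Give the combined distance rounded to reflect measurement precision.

32.7 km

1.8 km + 22.49 km + 2.28 km + 6.106 km = 32.676 km.
Addition/subtraction keeps the fewest decimal places: 1.8 → 1 decimal place, 22.49 → 2 decimal places, 2.28 → 2 decimal places, 6.106 → 3 decimal places; limit is 1.
Rounded to 1 decimal place: 32.7 km.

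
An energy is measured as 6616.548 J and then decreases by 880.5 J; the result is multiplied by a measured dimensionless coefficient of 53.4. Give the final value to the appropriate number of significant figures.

3.06 × 10⁵ J

6616.548 J − 880.5 J = 5736.048 J; the difference is limited to 1 decimal place (5 s.f.).
Carrying full precision, 5736.048 × 53.4 = 306304.9632 J; 53.4 has 3 s.f., so the result keeps min(5, 3) = 3 s.f.
Rounded to 3 significant figures: 3.06 × 10⁵ J.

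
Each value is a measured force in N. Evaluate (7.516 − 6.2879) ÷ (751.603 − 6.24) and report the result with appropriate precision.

7.516 − 6.2879 = 1.2281, limited to 3 d.p. → 4 s.f.; 751.603 − 6.24 = 745.363, limited to 2 d.p. → 5 s.f.
Carrying full precision, 1.2281 ÷ 745.363 = 0.00164765355941…; keep min(4, 5) = 4 s.f.
Rounded to 4 significant figures: 0.001648.

0.001648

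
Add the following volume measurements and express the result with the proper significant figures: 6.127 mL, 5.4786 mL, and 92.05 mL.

6.127 mL + 5.4786 mL + 92.05 mL = 103.6556 mL.
Addition/subtraction keeps the fewest decimal places: 6.127 → 3 decimal places, 5.4786 → 4 decimal places, 92.05 → 2 decimal places; limit is 2.
Rounded to 2 decimal places: 103.66 mL.

103.66 mL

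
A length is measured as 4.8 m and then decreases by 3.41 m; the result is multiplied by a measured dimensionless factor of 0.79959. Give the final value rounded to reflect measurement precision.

4.8 m − 3.41 m = 1.39 m; the difference is limited to 1 decimal place (2 s.f.).
Carrying full precision, 1.39 × 0.79959 = 1.1114301 m; 0.79959 has 5 s.f., so the result keeps min(2, 5) = 2 s.f.
Rounded to 2 significant figures: 1.1 m.

1.1 m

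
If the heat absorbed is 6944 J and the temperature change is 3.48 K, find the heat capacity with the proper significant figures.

2.00 × 10³ J/K

heat capacity = 6944 J ÷ 3.48 K = 1995.40229885… J/K.
6944 has 4 significant figures; 3.48 has 3.
Division/multiplication keeps the fewest: 3 significant figures.
Rounded: 2.00 × 10³ J/K.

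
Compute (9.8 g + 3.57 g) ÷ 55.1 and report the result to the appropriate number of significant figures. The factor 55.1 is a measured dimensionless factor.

0.243 g

9.8 g + 3.57 g = 13.37 g; the sum is limited to 1 decimal place (3 s.f.).
Carrying full precision, 13.37 ÷ 55.1 = 0.242649727768… g; 55.1 has 3 s.f., so the result keeps min(3, 3) = 3 s.f.
Rounded to 3 significant figures: 0.243 g.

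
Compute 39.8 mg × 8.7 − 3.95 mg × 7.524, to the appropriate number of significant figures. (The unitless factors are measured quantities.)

3.2 × 10^2 mg

39.8 × 8.7 = 346.26 → 3.5 × 10^2 mg (2 s.f., last digit at the 10^1 place).
3.95 × 7.524 = 29.7198 → 29.7 mg (3 s.f., last digit at the 10^-1 place).
Difference: 316.5402 mg; keep the coarser place, 10^1.
Result: 3.2 × 10^2 mg.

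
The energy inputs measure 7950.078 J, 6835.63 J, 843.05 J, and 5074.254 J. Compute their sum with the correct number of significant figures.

7950.078 J + 6835.63 J + 843.05 J + 5074.254 J = 20703.012 J.
Addition/subtraction keeps the fewest decimal places: 7950.078 → 3 decimal places, 6835.63 → 2 decimal places, 843.05 → 2 decimal places, 5074.254 → 3 decimal places; limit is 2.
Rounded to 2 decimal places: 2.070301 × 10⁴ J.

2.070301 × 10⁴ J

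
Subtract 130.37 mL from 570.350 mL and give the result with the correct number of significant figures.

439.98 mL

570.350 mL − 130.37 mL = 439.980 mL.
Addition/subtraction keeps the fewest decimal places: 570.350 → 3 decimal places, 130.37 → 2 decimal places; limit is 2.
Rounded to 2 decimal places: 439.98 mL.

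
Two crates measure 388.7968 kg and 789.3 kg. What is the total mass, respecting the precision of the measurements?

388.7968 kg + 789.3 kg = 1178.0968 kg.
Addition/subtraction keeps the fewest decimal places: 388.7968 → 4 decimal places, 789.3 → 1 decimal place; limit is 1.
Rounded to 1 decimal place: 1.1781 × 10^3 kg.

1.1781 × 10^3 kg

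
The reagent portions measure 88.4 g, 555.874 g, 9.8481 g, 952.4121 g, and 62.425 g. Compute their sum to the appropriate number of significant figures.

1.6690 × 10^3 g

88.4 g + 555.874 g + 9.8481 g + 952.4121 g + 62.425 g = 1668.9592 g.
Addition/subtraction keeps the fewest decimal places: 88.4 → 1 decimal place, 555.874 → 3 decimal places, 9.8481 → 4 decimal places, 952.4121 → 4 decimal places, 62.425 → 3 decimal places; limit is 1.
Rounded to 1 decimal place: 1.6690 × 10^3 g.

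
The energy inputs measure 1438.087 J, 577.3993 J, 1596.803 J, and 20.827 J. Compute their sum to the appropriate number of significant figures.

3633.116 J

1438.087 J + 577.3993 J + 1596.803 J + 20.827 J = 3633.1163 J.
Addition/subtraction keeps the fewest decimal places: 1438.087 → 3 decimal places, 577.3993 → 4 decimal places, 1596.803 → 3 decimal places, 20.827 → 3 decimal places; limit is 3.
Rounded to 3 decimal places: 3633.116 J.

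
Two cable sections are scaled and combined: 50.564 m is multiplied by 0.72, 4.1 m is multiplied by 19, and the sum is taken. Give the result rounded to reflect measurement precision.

114 m

50.564 × 0.72 = 36.40608 → 36 m (2 s.f., last digit at the 10^0 place).
4.1 × 19 = 77.9 → 78 m (2 s.f., last digit at the 10^0 place).
Sum: 114.30608 m; keep the coarser place, 10^0.
Result: 114 m.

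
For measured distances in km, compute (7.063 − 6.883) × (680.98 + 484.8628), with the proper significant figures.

2.10 × 10² km²

7.063 − 6.883 = 0.180, limited to 3 d.p. → 3 s.f.; 680.98 + 484.8628 = 1165.8428, limited to 2 d.p. → 6 s.f.
Carrying full precision, 0.180 × 1165.8428 = 209.851704; keep min(3, 6) = 3 s.f.
Rounded to 3 significant figures: 2.10 × 10² km².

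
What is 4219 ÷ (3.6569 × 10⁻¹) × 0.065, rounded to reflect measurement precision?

7.5 × 10²

4219 ÷ (3.6569 × 10⁻¹) × 0.065 = 749.911126911…
Multiplication/division keeps the fewest significant figures: 4219 → 4 s.f., 3.6569 × 10⁻¹ → 5 s.f., 0.065 → 2 s.f.; limit is 2.
Rounded to 2 significant figures: 7.5 × 10².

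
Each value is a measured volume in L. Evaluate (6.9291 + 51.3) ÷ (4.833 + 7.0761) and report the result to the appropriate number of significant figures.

4.89

6.9291 + 51.3 = 58.2291, limited to 1 d.p. → 3 s.f.; 4.833 + 7.0761 = 11.9091, limited to 3 d.p. → 5 s.f.
Carrying full precision, 58.2291 ÷ 11.9091 = 4.8894626798…; keep min(3, 5) = 3 s.f.
Rounded to 3 significant figures: 4.89.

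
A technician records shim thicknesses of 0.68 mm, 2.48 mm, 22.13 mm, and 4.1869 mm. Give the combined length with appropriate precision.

0.68 mm + 2.48 mm + 22.13 mm + 4.1869 mm = 29.4769 mm.
Addition/subtraction keeps the fewest decimal places: 0.68 → 2 decimal places, 2.48 → 2 decimal places, 22.13 → 2 decimal places, 4.1869 → 4 decimal places; limit is 2.
Rounded to 2 decimal places: 29.48 mm.

29.48 mm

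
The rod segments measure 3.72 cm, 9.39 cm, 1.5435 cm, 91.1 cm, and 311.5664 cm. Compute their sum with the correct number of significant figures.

3.72 cm + 9.39 cm + 1.5435 cm + 91.1 cm + 311.5664 cm = 417.3199 cm.
Addition/subtraction keeps the fewest decimal places: 3.72 → 2 decimal places, 9.39 → 2 decimal places, 1.5435 → 4 decimal places, 91.1 → 1 decimal place, 311.5664 → 4 decimal places; limit is 1.
Rounded to 1 decimal place: 417.3 cm.

417.3 cm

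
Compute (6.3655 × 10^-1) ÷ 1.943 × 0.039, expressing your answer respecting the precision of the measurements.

0.013

(6.3655 × 10^-1) ÷ 1.943 × 0.039 = 0.0127768656716…
Multiplication/division keeps the fewest significant figures: 6.3655 × 10^-1 → 5 s.f., 1.943 → 4 s.f., 0.039 → 2 s.f.; limit is 2.
Rounded to 2 significant figures: 0.013.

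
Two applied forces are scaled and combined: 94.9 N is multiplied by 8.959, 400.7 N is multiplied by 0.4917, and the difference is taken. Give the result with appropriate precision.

94.9 × 8.959 = 850.2091 → 850. N (3 s.f., last digit at the 10^0 place).
400.7 × 0.4917 = 197.02419 → 197.0 N (4 s.f., last digit at the 10^-1 place).
Difference: 653.18491 N; keep the coarser place, 10^0.
Result: 653 N.

653 N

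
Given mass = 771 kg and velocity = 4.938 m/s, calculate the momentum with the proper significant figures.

3.81 × 10³ kg·m/s

momentum = 771 kg × 4.938 m/s = 3807.198 kg·m/s.
771 has 3 significant figures; 4.938 has 4.
Division/multiplication keeps the fewest: 3 significant figures.
Rounded: 3.81 × 10³ kg·m/s.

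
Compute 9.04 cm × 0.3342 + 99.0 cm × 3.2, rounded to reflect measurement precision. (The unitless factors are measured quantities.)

3.2 × 10² cm

9.04 × 0.3342 = 3.021168 → 3.02 cm (3 s.f., last digit at the 10^-2 place).
99.0 × 3.2 = 316.8 → 3.2 × 10² cm (2 s.f., last digit at the 10^1 place).
Sum: 319.821168 cm; keep the coarser place, 10^1.
Result: 3.2 × 10² cm.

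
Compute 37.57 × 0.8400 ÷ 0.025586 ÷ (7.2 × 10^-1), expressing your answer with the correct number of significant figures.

37.57 × 0.8400 ÷ 0.025586 ÷ (7.2 × 10^-1) = 1713.11133693…
Multiplication/division keeps the fewest significant figures: 37.57 → 4 s.f., 0.8400 → 4 s.f., 0.025586 → 5 s.f., 7.2 × 10^-1 → 2 s.f.; limit is 2.
Rounded to 2 significant figures: 1.7 × 10^3.

1.7 × 10^3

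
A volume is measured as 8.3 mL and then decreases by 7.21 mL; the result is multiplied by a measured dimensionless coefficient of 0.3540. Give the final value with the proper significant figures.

8.3 mL − 7.21 mL = 1.09 mL; the difference is limited to 1 decimal place (2 s.f.).
Carrying full precision, 1.09 × 0.3540 = 0.38586 mL; 0.3540 has 4 s.f., so the result keeps min(2, 4) = 2 s.f.
Rounded to 2 significant figures: 0.39 mL.

0.39 mL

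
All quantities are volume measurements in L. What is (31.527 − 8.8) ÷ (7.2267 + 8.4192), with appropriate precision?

1.45

31.527 − 8.8 = 22.727, limited to 1 d.p. → 3 s.f.; 7.2267 + 8.4192 = 15.6459, limited to 4 d.p. → 6 s.f.
Carrying full precision, 22.727 ÷ 15.6459 = 1.45258502227…; keep min(3, 6) = 3 s.f.
Rounded to 3 significant figures: 1.45.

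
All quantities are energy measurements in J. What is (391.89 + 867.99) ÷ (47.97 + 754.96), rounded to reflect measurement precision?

1.5691

391.89 + 867.99 = 1259.88, limited to 2 d.p. → 6 s.f.; 47.97 + 754.96 = 802.93, limited to 2 d.p. → 5 s.f.
Carrying full precision, 1259.88 ÷ 802.93 = 1.56910315968…; keep min(6, 5) = 5 s.f.
Rounded to 5 significant figures: 1.5691.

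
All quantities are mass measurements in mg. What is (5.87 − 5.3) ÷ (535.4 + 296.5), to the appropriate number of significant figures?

5.87 − 5.3 = 0.57, limited to 1 d.p. → 1 s.f.; 535.4 + 296.5 = 831.9, limited to 1 d.p. → 4 s.f.
Carrying full precision, 0.57 ÷ 831.9 = 0.000685178507032…; keep min(1, 4) = 1 s.f.
Rounded to 1 significant figure: 7 × 10^-4.

7 × 10^-4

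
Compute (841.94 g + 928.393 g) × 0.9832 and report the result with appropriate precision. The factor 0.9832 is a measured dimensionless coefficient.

841.94 g + 928.393 g = 1770.333 g; the sum is limited to 2 decimal places (6 s.f.).
Carrying full precision, 1770.333 × 0.9832 = 1740.5914056 g; 0.9832 has 4 s.f., so the result keeps min(6, 4) = 4 s.f.
Rounded to 4 significant figures: 1741 g.

1741 g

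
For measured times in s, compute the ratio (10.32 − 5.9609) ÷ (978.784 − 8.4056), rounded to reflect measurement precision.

0.00449

10.32 − 5.9609 = 4.3591, limited to 2 d.p. → 3 s.f.; 978.784 − 8.4056 = 970.3784, limited to 3 d.p. → 6 s.f.
Carrying full precision, 4.3591 ÷ 970.3784 = 0.00449216511827…; keep min(3, 6) = 3 s.f.
Rounded to 3 significant figures: 0.00449.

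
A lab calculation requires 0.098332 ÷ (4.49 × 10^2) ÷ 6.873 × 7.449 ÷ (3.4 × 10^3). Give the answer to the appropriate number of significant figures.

7.0 × 10^-8

0.098332 ÷ (4.49 × 10^2) ÷ 6.873 × 7.449 ÷ (3.4 × 10^3) = 6.98105797708 × 10^-8…
Multiplication/division keeps the fewest significant figures: 0.098332 → 5 s.f., 4.49 × 10^2 → 3 s.f., 6.873 → 4 s.f., 7.449 → 4 s.f., 3.4 × 10^3 → 2 s.f.; limit is 2.
Rounded to 2 significant figures: 7.0 × 10^-8.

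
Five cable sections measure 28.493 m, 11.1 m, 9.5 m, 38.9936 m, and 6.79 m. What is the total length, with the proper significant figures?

28.493 m + 11.1 m + 9.5 m + 38.9936 m + 6.79 m = 94.8766 m.
Addition/subtraction keeps the fewest decimal places: 28.493 → 3 decimal places, 11.1 → 1 decimal place, 9.5 → 1 decimal place, 38.9936 → 4 decimal places, 6.79 → 2 decimal places; limit is 1.
Rounded to 1 decimal place: 94.9 m.

94.9 m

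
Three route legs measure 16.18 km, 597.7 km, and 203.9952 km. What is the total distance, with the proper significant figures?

16.18 km + 597.7 km + 203.9952 km = 817.8752 km.
Addition/subtraction keeps the fewest decimal places: 16.18 → 2 decimal places, 597.7 → 1 decimal place, 203.9952 → 4 decimal places; limit is 1.
Rounded to 1 decimal place: 817.9 km.

817.9 km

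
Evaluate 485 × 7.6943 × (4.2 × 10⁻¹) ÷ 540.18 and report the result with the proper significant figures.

485 × 7.6943 × (4.2 × 10⁻¹) ÷ 540.18 = 2.90149377985…
Multiplication/division keeps the fewest significant figures: 485 → 3 s.f., 7.6943 → 5 s.f., 4.2 × 10⁻¹ → 2 s.f., 540.18 → 5 s.f.; limit is 2.
Rounded to 2 significant figures: 2.9.

2.9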